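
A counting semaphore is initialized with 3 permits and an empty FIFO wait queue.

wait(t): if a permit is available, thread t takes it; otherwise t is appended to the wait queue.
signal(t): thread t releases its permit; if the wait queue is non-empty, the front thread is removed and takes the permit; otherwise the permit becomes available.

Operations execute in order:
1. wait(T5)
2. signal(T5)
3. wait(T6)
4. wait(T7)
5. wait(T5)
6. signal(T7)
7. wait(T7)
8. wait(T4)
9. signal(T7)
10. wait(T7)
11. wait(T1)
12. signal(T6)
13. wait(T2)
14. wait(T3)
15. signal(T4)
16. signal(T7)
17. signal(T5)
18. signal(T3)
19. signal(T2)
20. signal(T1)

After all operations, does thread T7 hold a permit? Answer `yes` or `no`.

Answer: no

Derivation:
Step 1: wait(T5) -> count=2 queue=[] holders={T5}
Step 2: signal(T5) -> count=3 queue=[] holders={none}
Step 3: wait(T6) -> count=2 queue=[] holders={T6}
Step 4: wait(T7) -> count=1 queue=[] holders={T6,T7}
Step 5: wait(T5) -> count=0 queue=[] holders={T5,T6,T7}
Step 6: signal(T7) -> count=1 queue=[] holders={T5,T6}
Step 7: wait(T7) -> count=0 queue=[] holders={T5,T6,T7}
Step 8: wait(T4) -> count=0 queue=[T4] holders={T5,T6,T7}
Step 9: signal(T7) -> count=0 queue=[] holders={T4,T5,T6}
Step 10: wait(T7) -> count=0 queue=[T7] holders={T4,T5,T6}
Step 11: wait(T1) -> count=0 queue=[T7,T1] holders={T4,T5,T6}
Step 12: signal(T6) -> count=0 queue=[T1] holders={T4,T5,T7}
Step 13: wait(T2) -> count=0 queue=[T1,T2] holders={T4,T5,T7}
Step 14: wait(T3) -> count=0 queue=[T1,T2,T3] holders={T4,T5,T7}
Step 15: signal(T4) -> count=0 queue=[T2,T3] holders={T1,T5,T7}
Step 16: signal(T7) -> count=0 queue=[T3] holders={T1,T2,T5}
Step 17: signal(T5) -> count=0 queue=[] holders={T1,T2,T3}
Step 18: signal(T3) -> count=1 queue=[] holders={T1,T2}
Step 19: signal(T2) -> count=2 queue=[] holders={T1}
Step 20: signal(T1) -> count=3 queue=[] holders={none}
Final holders: {none} -> T7 not in holders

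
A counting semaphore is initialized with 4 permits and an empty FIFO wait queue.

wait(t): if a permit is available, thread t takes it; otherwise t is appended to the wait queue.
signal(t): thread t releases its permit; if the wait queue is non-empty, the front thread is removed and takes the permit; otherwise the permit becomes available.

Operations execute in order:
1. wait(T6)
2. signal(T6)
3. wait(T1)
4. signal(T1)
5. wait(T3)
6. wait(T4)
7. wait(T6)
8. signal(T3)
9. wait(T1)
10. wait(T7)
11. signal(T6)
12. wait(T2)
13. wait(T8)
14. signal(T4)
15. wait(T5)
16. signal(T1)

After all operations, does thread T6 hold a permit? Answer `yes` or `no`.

Answer: no

Derivation:
Step 1: wait(T6) -> count=3 queue=[] holders={T6}
Step 2: signal(T6) -> count=4 queue=[] holders={none}
Step 3: wait(T1) -> count=3 queue=[] holders={T1}
Step 4: signal(T1) -> count=4 queue=[] holders={none}
Step 5: wait(T3) -> count=3 queue=[] holders={T3}
Step 6: wait(T4) -> count=2 queue=[] holders={T3,T4}
Step 7: wait(T6) -> count=1 queue=[] holders={T3,T4,T6}
Step 8: signal(T3) -> count=2 queue=[] holders={T4,T6}
Step 9: wait(T1) -> count=1 queue=[] holders={T1,T4,T6}
Step 10: wait(T7) -> count=0 queue=[] holders={T1,T4,T6,T7}
Step 11: signal(T6) -> count=1 queue=[] holders={T1,T4,T7}
Step 12: wait(T2) -> count=0 queue=[] holders={T1,T2,T4,T7}
Step 13: wait(T8) -> count=0 queue=[T8] holders={T1,T2,T4,T7}
Step 14: signal(T4) -> count=0 queue=[] holders={T1,T2,T7,T8}
Step 15: wait(T5) -> count=0 queue=[T5] holders={T1,T2,T7,T8}
Step 16: signal(T1) -> count=0 queue=[] holders={T2,T5,T7,T8}
Final holders: {T2,T5,T7,T8} -> T6 not in holders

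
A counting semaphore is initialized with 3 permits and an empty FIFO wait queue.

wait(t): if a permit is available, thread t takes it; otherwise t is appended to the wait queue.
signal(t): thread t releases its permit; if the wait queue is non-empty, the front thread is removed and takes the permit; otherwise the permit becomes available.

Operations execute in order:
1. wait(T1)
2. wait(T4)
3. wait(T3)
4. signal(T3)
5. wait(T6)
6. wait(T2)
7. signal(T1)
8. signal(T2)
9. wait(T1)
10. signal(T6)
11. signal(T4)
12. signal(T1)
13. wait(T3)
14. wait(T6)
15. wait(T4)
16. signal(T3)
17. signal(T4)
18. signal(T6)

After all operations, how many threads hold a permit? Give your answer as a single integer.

Step 1: wait(T1) -> count=2 queue=[] holders={T1}
Step 2: wait(T4) -> count=1 queue=[] holders={T1,T4}
Step 3: wait(T3) -> count=0 queue=[] holders={T1,T3,T4}
Step 4: signal(T3) -> count=1 queue=[] holders={T1,T4}
Step 5: wait(T6) -> count=0 queue=[] holders={T1,T4,T6}
Step 6: wait(T2) -> count=0 queue=[T2] holders={T1,T4,T6}
Step 7: signal(T1) -> count=0 queue=[] holders={T2,T4,T6}
Step 8: signal(T2) -> count=1 queue=[] holders={T4,T6}
Step 9: wait(T1) -> count=0 queue=[] holders={T1,T4,T6}
Step 10: signal(T6) -> count=1 queue=[] holders={T1,T4}
Step 11: signal(T4) -> count=2 queue=[] holders={T1}
Step 12: signal(T1) -> count=3 queue=[] holders={none}
Step 13: wait(T3) -> count=2 queue=[] holders={T3}
Step 14: wait(T6) -> count=1 queue=[] holders={T3,T6}
Step 15: wait(T4) -> count=0 queue=[] holders={T3,T4,T6}
Step 16: signal(T3) -> count=1 queue=[] holders={T4,T6}
Step 17: signal(T4) -> count=2 queue=[] holders={T6}
Step 18: signal(T6) -> count=3 queue=[] holders={none}
Final holders: {none} -> 0 thread(s)

Answer: 0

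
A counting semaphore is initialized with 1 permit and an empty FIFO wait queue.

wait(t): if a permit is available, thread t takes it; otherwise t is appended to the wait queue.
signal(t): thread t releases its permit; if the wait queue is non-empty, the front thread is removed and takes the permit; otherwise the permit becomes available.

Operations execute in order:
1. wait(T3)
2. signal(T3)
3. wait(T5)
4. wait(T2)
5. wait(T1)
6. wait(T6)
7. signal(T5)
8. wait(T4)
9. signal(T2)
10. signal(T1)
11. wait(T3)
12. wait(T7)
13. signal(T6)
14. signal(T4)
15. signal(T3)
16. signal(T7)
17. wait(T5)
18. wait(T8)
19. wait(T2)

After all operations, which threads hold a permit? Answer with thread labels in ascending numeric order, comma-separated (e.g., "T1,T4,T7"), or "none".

Step 1: wait(T3) -> count=0 queue=[] holders={T3}
Step 2: signal(T3) -> count=1 queue=[] holders={none}
Step 3: wait(T5) -> count=0 queue=[] holders={T5}
Step 4: wait(T2) -> count=0 queue=[T2] holders={T5}
Step 5: wait(T1) -> count=0 queue=[T2,T1] holders={T5}
Step 6: wait(T6) -> count=0 queue=[T2,T1,T6] holders={T5}
Step 7: signal(T5) -> count=0 queue=[T1,T6] holders={T2}
Step 8: wait(T4) -> count=0 queue=[T1,T6,T4] holders={T2}
Step 9: signal(T2) -> count=0 queue=[T6,T4] holders={T1}
Step 10: signal(T1) -> count=0 queue=[T4] holders={T6}
Step 11: wait(T3) -> count=0 queue=[T4,T3] holders={T6}
Step 12: wait(T7) -> count=0 queue=[T4,T3,T7] holders={T6}
Step 13: signal(T6) -> count=0 queue=[T3,T7] holders={T4}
Step 14: signal(T4) -> count=0 queue=[T7] holders={T3}
Step 15: signal(T3) -> count=0 queue=[] holders={T7}
Step 16: signal(T7) -> count=1 queue=[] holders={none}
Step 17: wait(T5) -> count=0 queue=[] holders={T5}
Step 18: wait(T8) -> count=0 queue=[T8] holders={T5}
Step 19: wait(T2) -> count=0 queue=[T8,T2] holders={T5}
Final holders: T5

Answer: T5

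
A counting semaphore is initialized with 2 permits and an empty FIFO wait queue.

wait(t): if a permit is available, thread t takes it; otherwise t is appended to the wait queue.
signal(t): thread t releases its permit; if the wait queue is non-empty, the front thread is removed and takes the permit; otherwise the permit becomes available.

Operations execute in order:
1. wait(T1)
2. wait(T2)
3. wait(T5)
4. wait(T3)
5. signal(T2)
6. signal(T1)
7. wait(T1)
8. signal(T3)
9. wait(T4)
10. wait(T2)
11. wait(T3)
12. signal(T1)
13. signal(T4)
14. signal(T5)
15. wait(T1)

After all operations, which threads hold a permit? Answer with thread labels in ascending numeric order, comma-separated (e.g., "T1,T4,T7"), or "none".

Answer: T2,T3

Derivation:
Step 1: wait(T1) -> count=1 queue=[] holders={T1}
Step 2: wait(T2) -> count=0 queue=[] holders={T1,T2}
Step 3: wait(T5) -> count=0 queue=[T5] holders={T1,T2}
Step 4: wait(T3) -> count=0 queue=[T5,T3] holders={T1,T2}
Step 5: signal(T2) -> count=0 queue=[T3] holders={T1,T5}
Step 6: signal(T1) -> count=0 queue=[] holders={T3,T5}
Step 7: wait(T1) -> count=0 queue=[T1] holders={T3,T5}
Step 8: signal(T3) -> count=0 queue=[] holders={T1,T5}
Step 9: wait(T4) -> count=0 queue=[T4] holders={T1,T5}
Step 10: wait(T2) -> count=0 queue=[T4,T2] holders={T1,T5}
Step 11: wait(T3) -> count=0 queue=[T4,T2,T3] holders={T1,T5}
Step 12: signal(T1) -> count=0 queue=[T2,T3] holders={T4,T5}
Step 13: signal(T4) -> count=0 queue=[T3] holders={T2,T5}
Step 14: signal(T5) -> count=0 queue=[] holders={T2,T3}
Step 15: wait(T1) -> count=0 queue=[T1] holders={T2,T3}
Final holders: T2,T3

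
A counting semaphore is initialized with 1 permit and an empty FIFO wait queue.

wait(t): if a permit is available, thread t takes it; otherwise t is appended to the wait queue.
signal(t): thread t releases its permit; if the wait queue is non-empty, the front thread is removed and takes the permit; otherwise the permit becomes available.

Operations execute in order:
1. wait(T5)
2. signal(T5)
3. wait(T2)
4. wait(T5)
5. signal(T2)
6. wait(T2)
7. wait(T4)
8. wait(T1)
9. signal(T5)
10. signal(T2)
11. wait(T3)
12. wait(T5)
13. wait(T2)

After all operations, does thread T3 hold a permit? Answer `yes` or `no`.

Answer: no

Derivation:
Step 1: wait(T5) -> count=0 queue=[] holders={T5}
Step 2: signal(T5) -> count=1 queue=[] holders={none}
Step 3: wait(T2) -> count=0 queue=[] holders={T2}
Step 4: wait(T5) -> count=0 queue=[T5] holders={T2}
Step 5: signal(T2) -> count=0 queue=[] holders={T5}
Step 6: wait(T2) -> count=0 queue=[T2] holders={T5}
Step 7: wait(T4) -> count=0 queue=[T2,T4] holders={T5}
Step 8: wait(T1) -> count=0 queue=[T2,T4,T1] holders={T5}
Step 9: signal(T5) -> count=0 queue=[T4,T1] holders={T2}
Step 10: signal(T2) -> count=0 queue=[T1] holders={T4}
Step 11: wait(T3) -> count=0 queue=[T1,T3] holders={T4}
Step 12: wait(T5) -> count=0 queue=[T1,T3,T5] holders={T4}
Step 13: wait(T2) -> count=0 queue=[T1,T3,T5,T2] holders={T4}
Final holders: {T4} -> T3 not in holders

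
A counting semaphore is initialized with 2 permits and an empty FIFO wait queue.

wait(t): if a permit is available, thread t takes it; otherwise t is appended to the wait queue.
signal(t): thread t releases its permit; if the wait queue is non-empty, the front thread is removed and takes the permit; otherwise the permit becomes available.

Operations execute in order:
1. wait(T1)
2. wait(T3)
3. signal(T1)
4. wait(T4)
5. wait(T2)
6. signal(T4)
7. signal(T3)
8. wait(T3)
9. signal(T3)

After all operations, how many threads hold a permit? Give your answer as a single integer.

Step 1: wait(T1) -> count=1 queue=[] holders={T1}
Step 2: wait(T3) -> count=0 queue=[] holders={T1,T3}
Step 3: signal(T1) -> count=1 queue=[] holders={T3}
Step 4: wait(T4) -> count=0 queue=[] holders={T3,T4}
Step 5: wait(T2) -> count=0 queue=[T2] holders={T3,T4}
Step 6: signal(T4) -> count=0 queue=[] holders={T2,T3}
Step 7: signal(T3) -> count=1 queue=[] holders={T2}
Step 8: wait(T3) -> count=0 queue=[] holders={T2,T3}
Step 9: signal(T3) -> count=1 queue=[] holders={T2}
Final holders: {T2} -> 1 thread(s)

Answer: 1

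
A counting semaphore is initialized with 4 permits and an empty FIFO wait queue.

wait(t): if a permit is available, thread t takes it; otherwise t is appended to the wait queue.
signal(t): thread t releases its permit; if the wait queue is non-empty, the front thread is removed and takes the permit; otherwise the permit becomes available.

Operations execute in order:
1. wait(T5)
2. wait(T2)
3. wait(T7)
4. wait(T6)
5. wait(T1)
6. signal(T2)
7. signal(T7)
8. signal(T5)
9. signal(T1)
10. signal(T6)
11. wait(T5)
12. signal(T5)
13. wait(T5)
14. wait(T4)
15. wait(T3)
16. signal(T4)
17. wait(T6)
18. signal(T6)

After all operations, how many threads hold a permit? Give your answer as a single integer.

Step 1: wait(T5) -> count=3 queue=[] holders={T5}
Step 2: wait(T2) -> count=2 queue=[] holders={T2,T5}
Step 3: wait(T7) -> count=1 queue=[] holders={T2,T5,T7}
Step 4: wait(T6) -> count=0 queue=[] holders={T2,T5,T6,T7}
Step 5: wait(T1) -> count=0 queue=[T1] holders={T2,T5,T6,T7}
Step 6: signal(T2) -> count=0 queue=[] holders={T1,T5,T6,T7}
Step 7: signal(T7) -> count=1 queue=[] holders={T1,T5,T6}
Step 8: signal(T5) -> count=2 queue=[] holders={T1,T6}
Step 9: signal(T1) -> count=3 queue=[] holders={T6}
Step 10: signal(T6) -> count=4 queue=[] holders={none}
Step 11: wait(T5) -> count=3 queue=[] holders={T5}
Step 12: signal(T5) -> count=4 queue=[] holders={none}
Step 13: wait(T5) -> count=3 queue=[] holders={T5}
Step 14: wait(T4) -> count=2 queue=[] holders={T4,T5}
Step 15: wait(T3) -> count=1 queue=[] holders={T3,T4,T5}
Step 16: signal(T4) -> count=2 queue=[] holders={T3,T5}
Step 17: wait(T6) -> count=1 queue=[] holders={T3,T5,T6}
Step 18: signal(T6) -> count=2 queue=[] holders={T3,T5}
Final holders: {T3,T5} -> 2 thread(s)

Answer: 2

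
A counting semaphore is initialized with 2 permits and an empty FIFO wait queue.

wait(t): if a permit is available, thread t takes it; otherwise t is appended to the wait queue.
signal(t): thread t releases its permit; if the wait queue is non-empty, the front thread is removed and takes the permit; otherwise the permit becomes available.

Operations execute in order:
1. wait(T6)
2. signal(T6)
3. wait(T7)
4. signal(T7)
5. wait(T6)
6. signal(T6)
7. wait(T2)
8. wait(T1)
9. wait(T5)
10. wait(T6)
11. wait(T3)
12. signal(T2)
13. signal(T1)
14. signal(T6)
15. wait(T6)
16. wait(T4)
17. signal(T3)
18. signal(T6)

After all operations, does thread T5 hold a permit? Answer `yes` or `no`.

Answer: yes

Derivation:
Step 1: wait(T6) -> count=1 queue=[] holders={T6}
Step 2: signal(T6) -> count=2 queue=[] holders={none}
Step 3: wait(T7) -> count=1 queue=[] holders={T7}
Step 4: signal(T7) -> count=2 queue=[] holders={none}
Step 5: wait(T6) -> count=1 queue=[] holders={T6}
Step 6: signal(T6) -> count=2 queue=[] holders={none}
Step 7: wait(T2) -> count=1 queue=[] holders={T2}
Step 8: wait(T1) -> count=0 queue=[] holders={T1,T2}
Step 9: wait(T5) -> count=0 queue=[T5] holders={T1,T2}
Step 10: wait(T6) -> count=0 queue=[T5,T6] holders={T1,T2}
Step 11: wait(T3) -> count=0 queue=[T5,T6,T3] holders={T1,T2}
Step 12: signal(T2) -> count=0 queue=[T6,T3] holders={T1,T5}
Step 13: signal(T1) -> count=0 queue=[T3] holders={T5,T6}
Step 14: signal(T6) -> count=0 queue=[] holders={T3,T5}
Step 15: wait(T6) -> count=0 queue=[T6] holders={T3,T5}
Step 16: wait(T4) -> count=0 queue=[T6,T4] holders={T3,T5}
Step 17: signal(T3) -> count=0 queue=[T4] holders={T5,T6}
Step 18: signal(T6) -> count=0 queue=[] holders={T4,T5}
Final holders: {T4,T5} -> T5 in holders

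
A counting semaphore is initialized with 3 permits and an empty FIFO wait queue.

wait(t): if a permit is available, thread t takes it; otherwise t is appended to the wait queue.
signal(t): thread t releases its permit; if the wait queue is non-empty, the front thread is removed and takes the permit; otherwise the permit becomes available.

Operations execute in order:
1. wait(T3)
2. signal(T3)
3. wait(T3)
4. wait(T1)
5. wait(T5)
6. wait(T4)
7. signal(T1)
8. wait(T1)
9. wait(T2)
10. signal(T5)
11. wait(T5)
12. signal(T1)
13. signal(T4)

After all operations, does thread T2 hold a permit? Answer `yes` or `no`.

Step 1: wait(T3) -> count=2 queue=[] holders={T3}
Step 2: signal(T3) -> count=3 queue=[] holders={none}
Step 3: wait(T3) -> count=2 queue=[] holders={T3}
Step 4: wait(T1) -> count=1 queue=[] holders={T1,T3}
Step 5: wait(T5) -> count=0 queue=[] holders={T1,T3,T5}
Step 6: wait(T4) -> count=0 queue=[T4] holders={T1,T3,T5}
Step 7: signal(T1) -> count=0 queue=[] holders={T3,T4,T5}
Step 8: wait(T1) -> count=0 queue=[T1] holders={T3,T4,T5}
Step 9: wait(T2) -> count=0 queue=[T1,T2] holders={T3,T4,T5}
Step 10: signal(T5) -> count=0 queue=[T2] holders={T1,T3,T4}
Step 11: wait(T5) -> count=0 queue=[T2,T5] holders={T1,T3,T4}
Step 12: signal(T1) -> count=0 queue=[T5] holders={T2,T3,T4}
Step 13: signal(T4) -> count=0 queue=[] holders={T2,T3,T5}
Final holders: {T2,T3,T5} -> T2 in holders

Answer: yes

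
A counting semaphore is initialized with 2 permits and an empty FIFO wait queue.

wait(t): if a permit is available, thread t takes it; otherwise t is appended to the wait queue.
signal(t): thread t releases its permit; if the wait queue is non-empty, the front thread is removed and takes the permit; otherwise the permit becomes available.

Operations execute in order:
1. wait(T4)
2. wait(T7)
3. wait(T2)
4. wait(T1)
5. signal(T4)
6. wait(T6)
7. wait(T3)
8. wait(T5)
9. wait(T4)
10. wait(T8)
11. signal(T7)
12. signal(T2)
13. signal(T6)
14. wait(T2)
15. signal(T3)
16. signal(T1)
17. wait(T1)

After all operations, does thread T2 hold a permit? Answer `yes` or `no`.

Answer: no

Derivation:
Step 1: wait(T4) -> count=1 queue=[] holders={T4}
Step 2: wait(T7) -> count=0 queue=[] holders={T4,T7}
Step 3: wait(T2) -> count=0 queue=[T2] holders={T4,T7}
Step 4: wait(T1) -> count=0 queue=[T2,T1] holders={T4,T7}
Step 5: signal(T4) -> count=0 queue=[T1] holders={T2,T7}
Step 6: wait(T6) -> count=0 queue=[T1,T6] holders={T2,T7}
Step 7: wait(T3) -> count=0 queue=[T1,T6,T3] holders={T2,T7}
Step 8: wait(T5) -> count=0 queue=[T1,T6,T3,T5] holders={T2,T7}
Step 9: wait(T4) -> count=0 queue=[T1,T6,T3,T5,T4] holders={T2,T7}
Step 10: wait(T8) -> count=0 queue=[T1,T6,T3,T5,T4,T8] holders={T2,T7}
Step 11: signal(T7) -> count=0 queue=[T6,T3,T5,T4,T8] holders={T1,T2}
Step 12: signal(T2) -> count=0 queue=[T3,T5,T4,T8] holders={T1,T6}
Step 13: signal(T6) -> count=0 queue=[T5,T4,T8] holders={T1,T3}
Step 14: wait(T2) -> count=0 queue=[T5,T4,T8,T2] holders={T1,T3}
Step 15: signal(T3) -> count=0 queue=[T4,T8,T2] holders={T1,T5}
Step 16: signal(T1) -> count=0 queue=[T8,T2] holders={T4,T5}
Step 17: wait(T1) -> count=0 queue=[T8,T2,T1] holders={T4,T5}
Final holders: {T4,T5} -> T2 not in holders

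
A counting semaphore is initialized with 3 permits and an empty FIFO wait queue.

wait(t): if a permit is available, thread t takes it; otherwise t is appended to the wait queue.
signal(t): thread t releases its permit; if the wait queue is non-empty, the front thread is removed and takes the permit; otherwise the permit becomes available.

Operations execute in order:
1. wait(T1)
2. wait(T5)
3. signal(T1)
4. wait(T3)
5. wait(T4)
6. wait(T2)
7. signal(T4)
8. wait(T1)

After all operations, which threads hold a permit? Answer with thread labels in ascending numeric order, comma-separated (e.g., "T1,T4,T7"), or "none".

Answer: T2,T3,T5

Derivation:
Step 1: wait(T1) -> count=2 queue=[] holders={T1}
Step 2: wait(T5) -> count=1 queue=[] holders={T1,T5}
Step 3: signal(T1) -> count=2 queue=[] holders={T5}
Step 4: wait(T3) -> count=1 queue=[] holders={T3,T5}
Step 5: wait(T4) -> count=0 queue=[] holders={T3,T4,T5}
Step 6: wait(T2) -> count=0 queue=[T2] holders={T3,T4,T5}
Step 7: signal(T4) -> count=0 queue=[] holders={T2,T3,T5}
Step 8: wait(T1) -> count=0 queue=[T1] holders={T2,T3,T5}
Final holders: T2,T3,T5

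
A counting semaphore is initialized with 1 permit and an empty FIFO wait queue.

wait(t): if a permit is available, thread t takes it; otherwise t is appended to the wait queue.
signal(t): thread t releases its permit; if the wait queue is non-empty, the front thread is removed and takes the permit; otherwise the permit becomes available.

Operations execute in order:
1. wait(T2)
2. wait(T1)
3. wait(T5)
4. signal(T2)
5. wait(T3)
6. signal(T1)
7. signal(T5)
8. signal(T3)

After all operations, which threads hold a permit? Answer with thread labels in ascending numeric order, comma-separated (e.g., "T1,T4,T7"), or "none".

Answer: none

Derivation:
Step 1: wait(T2) -> count=0 queue=[] holders={T2}
Step 2: wait(T1) -> count=0 queue=[T1] holders={T2}
Step 3: wait(T5) -> count=0 queue=[T1,T5] holders={T2}
Step 4: signal(T2) -> count=0 queue=[T5] holders={T1}
Step 5: wait(T3) -> count=0 queue=[T5,T3] holders={T1}
Step 6: signal(T1) -> count=0 queue=[T3] holders={T5}
Step 7: signal(T5) -> count=0 queue=[] holders={T3}
Step 8: signal(T3) -> count=1 queue=[] holders={none}
Final holders: none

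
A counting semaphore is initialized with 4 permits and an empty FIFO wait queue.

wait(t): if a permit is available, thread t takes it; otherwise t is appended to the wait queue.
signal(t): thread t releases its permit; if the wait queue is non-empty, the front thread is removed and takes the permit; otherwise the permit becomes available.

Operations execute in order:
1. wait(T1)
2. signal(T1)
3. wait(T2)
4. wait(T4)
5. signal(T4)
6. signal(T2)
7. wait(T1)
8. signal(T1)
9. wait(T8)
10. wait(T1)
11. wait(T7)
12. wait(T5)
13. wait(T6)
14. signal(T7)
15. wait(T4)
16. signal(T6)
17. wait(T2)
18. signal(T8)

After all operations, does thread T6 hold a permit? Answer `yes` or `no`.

Answer: no

Derivation:
Step 1: wait(T1) -> count=3 queue=[] holders={T1}
Step 2: signal(T1) -> count=4 queue=[] holders={none}
Step 3: wait(T2) -> count=3 queue=[] holders={T2}
Step 4: wait(T4) -> count=2 queue=[] holders={T2,T4}
Step 5: signal(T4) -> count=3 queue=[] holders={T2}
Step 6: signal(T2) -> count=4 queue=[] holders={none}
Step 7: wait(T1) -> count=3 queue=[] holders={T1}
Step 8: signal(T1) -> count=4 queue=[] holders={none}
Step 9: wait(T8) -> count=3 queue=[] holders={T8}
Step 10: wait(T1) -> count=2 queue=[] holders={T1,T8}
Step 11: wait(T7) -> count=1 queue=[] holders={T1,T7,T8}
Step 12: wait(T5) -> count=0 queue=[] holders={T1,T5,T7,T8}
Step 13: wait(T6) -> count=0 queue=[T6] holders={T1,T5,T7,T8}
Step 14: signal(T7) -> count=0 queue=[] holders={T1,T5,T6,T8}
Step 15: wait(T4) -> count=0 queue=[T4] holders={T1,T5,T6,T8}
Step 16: signal(T6) -> count=0 queue=[] holders={T1,T4,T5,T8}
Step 17: wait(T2) -> count=0 queue=[T2] holders={T1,T4,T5,T8}
Step 18: signal(T8) -> count=0 queue=[] holders={T1,T2,T4,T5}
Final holders: {T1,T2,T4,T5} -> T6 not in holders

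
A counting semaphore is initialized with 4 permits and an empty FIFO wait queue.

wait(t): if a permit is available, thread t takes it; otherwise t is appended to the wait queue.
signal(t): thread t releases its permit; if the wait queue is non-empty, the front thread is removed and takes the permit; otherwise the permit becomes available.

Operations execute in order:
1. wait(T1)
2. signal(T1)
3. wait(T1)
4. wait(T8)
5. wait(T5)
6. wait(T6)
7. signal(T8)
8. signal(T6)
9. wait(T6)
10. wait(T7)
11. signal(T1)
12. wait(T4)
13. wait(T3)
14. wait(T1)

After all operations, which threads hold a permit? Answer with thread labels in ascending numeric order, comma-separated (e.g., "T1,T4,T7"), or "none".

Answer: T4,T5,T6,T7

Derivation:
Step 1: wait(T1) -> count=3 queue=[] holders={T1}
Step 2: signal(T1) -> count=4 queue=[] holders={none}
Step 3: wait(T1) -> count=3 queue=[] holders={T1}
Step 4: wait(T8) -> count=2 queue=[] holders={T1,T8}
Step 5: wait(T5) -> count=1 queue=[] holders={T1,T5,T8}
Step 6: wait(T6) -> count=0 queue=[] holders={T1,T5,T6,T8}
Step 7: signal(T8) -> count=1 queue=[] holders={T1,T5,T6}
Step 8: signal(T6) -> count=2 queue=[] holders={T1,T5}
Step 9: wait(T6) -> count=1 queue=[] holders={T1,T5,T6}
Step 10: wait(T7) -> count=0 queue=[] holders={T1,T5,T6,T7}
Step 11: signal(T1) -> count=1 queue=[] holders={T5,T6,T7}
Step 12: wait(T4) -> count=0 queue=[] holders={T4,T5,T6,T7}
Step 13: wait(T3) -> count=0 queue=[T3] holders={T4,T5,T6,T7}
Step 14: wait(T1) -> count=0 queue=[T3,T1] holders={T4,T5,T6,T7}
Final holders: T4,T5,T6,T7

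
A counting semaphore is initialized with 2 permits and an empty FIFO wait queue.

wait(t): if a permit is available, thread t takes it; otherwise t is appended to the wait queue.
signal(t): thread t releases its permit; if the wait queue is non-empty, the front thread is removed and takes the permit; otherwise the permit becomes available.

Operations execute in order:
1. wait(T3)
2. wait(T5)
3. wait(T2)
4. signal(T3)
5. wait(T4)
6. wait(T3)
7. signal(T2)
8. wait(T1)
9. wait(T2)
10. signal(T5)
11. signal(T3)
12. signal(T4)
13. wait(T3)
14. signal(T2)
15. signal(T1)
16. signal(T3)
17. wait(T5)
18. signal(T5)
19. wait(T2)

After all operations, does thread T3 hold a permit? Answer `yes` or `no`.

Answer: no

Derivation:
Step 1: wait(T3) -> count=1 queue=[] holders={T3}
Step 2: wait(T5) -> count=0 queue=[] holders={T3,T5}
Step 3: wait(T2) -> count=0 queue=[T2] holders={T3,T5}
Step 4: signal(T3) -> count=0 queue=[] holders={T2,T5}
Step 5: wait(T4) -> count=0 queue=[T4] holders={T2,T5}
Step 6: wait(T3) -> count=0 queue=[T4,T3] holders={T2,T5}
Step 7: signal(T2) -> count=0 queue=[T3] holders={T4,T5}
Step 8: wait(T1) -> count=0 queue=[T3,T1] holders={T4,T5}
Step 9: wait(T2) -> count=0 queue=[T3,T1,T2] holders={T4,T5}
Step 10: signal(T5) -> count=0 queue=[T1,T2] holders={T3,T4}
Step 11: signal(T3) -> count=0 queue=[T2] holders={T1,T4}
Step 12: signal(T4) -> count=0 queue=[] holders={T1,T2}
Step 13: wait(T3) -> count=0 queue=[T3] holders={T1,T2}
Step 14: signal(T2) -> count=0 queue=[] holders={T1,T3}
Step 15: signal(T1) -> count=1 queue=[] holders={T3}
Step 16: signal(T3) -> count=2 queue=[] holders={none}
Step 17: wait(T5) -> count=1 queue=[] holders={T5}
Step 18: signal(T5) -> count=2 queue=[] holders={none}
Step 19: wait(T2) -> count=1 queue=[] holders={T2}
Final holders: {T2} -> T3 not in holders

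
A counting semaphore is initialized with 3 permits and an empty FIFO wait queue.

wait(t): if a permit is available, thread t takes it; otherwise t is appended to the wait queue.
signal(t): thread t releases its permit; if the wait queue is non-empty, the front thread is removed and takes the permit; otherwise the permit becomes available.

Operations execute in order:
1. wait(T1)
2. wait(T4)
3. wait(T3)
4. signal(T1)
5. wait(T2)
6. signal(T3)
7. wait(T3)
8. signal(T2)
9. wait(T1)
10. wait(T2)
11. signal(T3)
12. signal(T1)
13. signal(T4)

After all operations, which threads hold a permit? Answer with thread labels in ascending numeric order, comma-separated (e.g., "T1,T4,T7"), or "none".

Answer: T2

Derivation:
Step 1: wait(T1) -> count=2 queue=[] holders={T1}
Step 2: wait(T4) -> count=1 queue=[] holders={T1,T4}
Step 3: wait(T3) -> count=0 queue=[] holders={T1,T3,T4}
Step 4: signal(T1) -> count=1 queue=[] holders={T3,T4}
Step 5: wait(T2) -> count=0 queue=[] holders={T2,T3,T4}
Step 6: signal(T3) -> count=1 queue=[] holders={T2,T4}
Step 7: wait(T3) -> count=0 queue=[] holders={T2,T3,T4}
Step 8: signal(T2) -> count=1 queue=[] holders={T3,T4}
Step 9: wait(T1) -> count=0 queue=[] holders={T1,T3,T4}
Step 10: wait(T2) -> count=0 queue=[T2] holders={T1,T3,T4}
Step 11: signal(T3) -> count=0 queue=[] holders={T1,T2,T4}
Step 12: signal(T1) -> count=1 queue=[] holders={T2,T4}
Step 13: signal(T4) -> count=2 queue=[] holders={T2}
Final holders: T2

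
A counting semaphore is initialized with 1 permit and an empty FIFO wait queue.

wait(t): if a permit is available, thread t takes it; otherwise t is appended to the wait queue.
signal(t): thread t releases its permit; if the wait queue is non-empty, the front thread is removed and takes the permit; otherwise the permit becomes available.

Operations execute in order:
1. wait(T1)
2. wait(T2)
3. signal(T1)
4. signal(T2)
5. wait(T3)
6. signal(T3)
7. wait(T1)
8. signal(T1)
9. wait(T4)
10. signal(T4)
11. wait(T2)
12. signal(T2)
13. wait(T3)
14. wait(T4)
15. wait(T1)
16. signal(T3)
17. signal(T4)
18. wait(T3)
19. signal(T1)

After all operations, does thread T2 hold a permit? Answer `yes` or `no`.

Step 1: wait(T1) -> count=0 queue=[] holders={T1}
Step 2: wait(T2) -> count=0 queue=[T2] holders={T1}
Step 3: signal(T1) -> count=0 queue=[] holders={T2}
Step 4: signal(T2) -> count=1 queue=[] holders={none}
Step 5: wait(T3) -> count=0 queue=[] holders={T3}
Step 6: signal(T3) -> count=1 queue=[] holders={none}
Step 7: wait(T1) -> count=0 queue=[] holders={T1}
Step 8: signal(T1) -> count=1 queue=[] holders={none}
Step 9: wait(T4) -> count=0 queue=[] holders={T4}
Step 10: signal(T4) -> count=1 queue=[] holders={none}
Step 11: wait(T2) -> count=0 queue=[] holders={T2}
Step 12: signal(T2) -> count=1 queue=[] holders={none}
Step 13: wait(T3) -> count=0 queue=[] holders={T3}
Step 14: wait(T4) -> count=0 queue=[T4] holders={T3}
Step 15: wait(T1) -> count=0 queue=[T4,T1] holders={T3}
Step 16: signal(T3) -> count=0 queue=[T1] holders={T4}
Step 17: signal(T4) -> count=0 queue=[] holders={T1}
Step 18: wait(T3) -> count=0 queue=[T3] holders={T1}
Step 19: signal(T1) -> count=0 queue=[] holders={T3}
Final holders: {T3} -> T2 not in holders

Answer: no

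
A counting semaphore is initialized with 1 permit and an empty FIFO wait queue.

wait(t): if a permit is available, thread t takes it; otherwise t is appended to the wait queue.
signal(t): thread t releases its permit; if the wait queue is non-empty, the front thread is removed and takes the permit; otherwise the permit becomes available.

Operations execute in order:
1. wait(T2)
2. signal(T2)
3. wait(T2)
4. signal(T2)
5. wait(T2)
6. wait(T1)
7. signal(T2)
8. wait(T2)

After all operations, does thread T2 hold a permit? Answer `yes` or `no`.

Step 1: wait(T2) -> count=0 queue=[] holders={T2}
Step 2: signal(T2) -> count=1 queue=[] holders={none}
Step 3: wait(T2) -> count=0 queue=[] holders={T2}
Step 4: signal(T2) -> count=1 queue=[] holders={none}
Step 5: wait(T2) -> count=0 queue=[] holders={T2}
Step 6: wait(T1) -> count=0 queue=[T1] holders={T2}
Step 7: signal(T2) -> count=0 queue=[] holders={T1}
Step 8: wait(T2) -> count=0 queue=[T2] holders={T1}
Final holders: {T1} -> T2 not in holders

Answer: no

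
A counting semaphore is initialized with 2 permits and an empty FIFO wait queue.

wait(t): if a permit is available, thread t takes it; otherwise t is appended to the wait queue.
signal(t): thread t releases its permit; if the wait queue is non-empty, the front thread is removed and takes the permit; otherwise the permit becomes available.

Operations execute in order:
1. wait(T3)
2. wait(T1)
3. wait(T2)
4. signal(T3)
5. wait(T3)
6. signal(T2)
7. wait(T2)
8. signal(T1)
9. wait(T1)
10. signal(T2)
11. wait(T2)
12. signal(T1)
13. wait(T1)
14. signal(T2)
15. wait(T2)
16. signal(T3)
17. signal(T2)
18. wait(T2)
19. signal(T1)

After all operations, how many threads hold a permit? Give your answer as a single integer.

Answer: 1

Derivation:
Step 1: wait(T3) -> count=1 queue=[] holders={T3}
Step 2: wait(T1) -> count=0 queue=[] holders={T1,T3}
Step 3: wait(T2) -> count=0 queue=[T2] holders={T1,T3}
Step 4: signal(T3) -> count=0 queue=[] holders={T1,T2}
Step 5: wait(T3) -> count=0 queue=[T3] holders={T1,T2}
Step 6: signal(T2) -> count=0 queue=[] holders={T1,T3}
Step 7: wait(T2) -> count=0 queue=[T2] holders={T1,T3}
Step 8: signal(T1) -> count=0 queue=[] holders={T2,T3}
Step 9: wait(T1) -> count=0 queue=[T1] holders={T2,T3}
Step 10: signal(T2) -> count=0 queue=[] holders={T1,T3}
Step 11: wait(T2) -> count=0 queue=[T2] holders={T1,T3}
Step 12: signal(T1) -> count=0 queue=[] holders={T2,T3}
Step 13: wait(T1) -> count=0 queue=[T1] holders={T2,T3}
Step 14: signal(T2) -> count=0 queue=[] holders={T1,T3}
Step 15: wait(T2) -> count=0 queue=[T2] holders={T1,T3}
Step 16: signal(T3) -> count=0 queue=[] holders={T1,T2}
Step 17: signal(T2) -> count=1 queue=[] holders={T1}
Step 18: wait(T2) -> count=0 queue=[] holders={T1,T2}
Step 19: signal(T1) -> count=1 queue=[] holders={T2}
Final holders: {T2} -> 1 thread(s)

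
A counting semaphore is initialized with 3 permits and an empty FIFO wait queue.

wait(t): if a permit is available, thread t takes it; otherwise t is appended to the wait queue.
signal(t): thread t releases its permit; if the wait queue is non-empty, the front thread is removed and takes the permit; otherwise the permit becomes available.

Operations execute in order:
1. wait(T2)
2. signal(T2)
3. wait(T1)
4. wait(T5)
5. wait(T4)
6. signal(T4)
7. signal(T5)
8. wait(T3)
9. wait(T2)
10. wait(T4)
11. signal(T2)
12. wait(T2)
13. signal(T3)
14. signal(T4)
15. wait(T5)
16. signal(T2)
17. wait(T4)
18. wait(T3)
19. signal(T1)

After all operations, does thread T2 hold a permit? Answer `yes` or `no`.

Answer: no

Derivation:
Step 1: wait(T2) -> count=2 queue=[] holders={T2}
Step 2: signal(T2) -> count=3 queue=[] holders={none}
Step 3: wait(T1) -> count=2 queue=[] holders={T1}
Step 4: wait(T5) -> count=1 queue=[] holders={T1,T5}
Step 5: wait(T4) -> count=0 queue=[] holders={T1,T4,T5}
Step 6: signal(T4) -> count=1 queue=[] holders={T1,T5}
Step 7: signal(T5) -> count=2 queue=[] holders={T1}
Step 8: wait(T3) -> count=1 queue=[] holders={T1,T3}
Step 9: wait(T2) -> count=0 queue=[] holders={T1,T2,T3}
Step 10: wait(T4) -> count=0 queue=[T4] holders={T1,T2,T3}
Step 11: signal(T2) -> count=0 queue=[] holders={T1,T3,T4}
Step 12: wait(T2) -> count=0 queue=[T2] holders={T1,T3,T4}
Step 13: signal(T3) -> count=0 queue=[] holders={T1,T2,T4}
Step 14: signal(T4) -> count=1 queue=[] holders={T1,T2}
Step 15: wait(T5) -> count=0 queue=[] holders={T1,T2,T5}
Step 16: signal(T2) -> count=1 queue=[] holders={T1,T5}
Step 17: wait(T4) -> count=0 queue=[] holders={T1,T4,T5}
Step 18: wait(T3) -> count=0 queue=[T3] holders={T1,T4,T5}
Step 19: signal(T1) -> count=0 queue=[] holders={T3,T4,T5}
Final holders: {T3,T4,T5} -> T2 not in holders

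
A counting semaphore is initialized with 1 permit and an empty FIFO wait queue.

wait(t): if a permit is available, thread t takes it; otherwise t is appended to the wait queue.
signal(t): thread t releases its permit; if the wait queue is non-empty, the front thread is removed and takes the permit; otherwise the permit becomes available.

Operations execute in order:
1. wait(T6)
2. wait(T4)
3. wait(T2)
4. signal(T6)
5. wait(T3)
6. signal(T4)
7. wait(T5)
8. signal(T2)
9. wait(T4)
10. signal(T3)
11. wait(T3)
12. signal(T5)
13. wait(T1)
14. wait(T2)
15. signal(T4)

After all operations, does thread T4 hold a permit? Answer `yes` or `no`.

Step 1: wait(T6) -> count=0 queue=[] holders={T6}
Step 2: wait(T4) -> count=0 queue=[T4] holders={T6}
Step 3: wait(T2) -> count=0 queue=[T4,T2] holders={T6}
Step 4: signal(T6) -> count=0 queue=[T2] holders={T4}
Step 5: wait(T3) -> count=0 queue=[T2,T3] holders={T4}
Step 6: signal(T4) -> count=0 queue=[T3] holders={T2}
Step 7: wait(T5) -> count=0 queue=[T3,T5] holders={T2}
Step 8: signal(T2) -> count=0 queue=[T5] holders={T3}
Step 9: wait(T4) -> count=0 queue=[T5,T4] holders={T3}
Step 10: signal(T3) -> count=0 queue=[T4] holders={T5}
Step 11: wait(T3) -> count=0 queue=[T4,T3] holders={T5}
Step 12: signal(T5) -> count=0 queue=[T3] holders={T4}
Step 13: wait(T1) -> count=0 queue=[T3,T1] holders={T4}
Step 14: wait(T2) -> count=0 queue=[T3,T1,T2] holders={T4}
Step 15: signal(T4) -> count=0 queue=[T1,T2] holders={T3}
Final holders: {T3} -> T4 not in holders

Answer: no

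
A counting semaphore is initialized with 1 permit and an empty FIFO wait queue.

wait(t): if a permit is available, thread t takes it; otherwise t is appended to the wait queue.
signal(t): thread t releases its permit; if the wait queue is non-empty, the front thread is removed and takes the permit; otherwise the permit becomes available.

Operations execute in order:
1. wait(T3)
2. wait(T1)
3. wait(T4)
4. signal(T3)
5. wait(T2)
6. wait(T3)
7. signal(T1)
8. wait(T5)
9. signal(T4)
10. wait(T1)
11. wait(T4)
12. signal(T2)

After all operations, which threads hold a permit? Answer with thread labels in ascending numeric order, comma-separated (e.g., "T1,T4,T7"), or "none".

Answer: T3

Derivation:
Step 1: wait(T3) -> count=0 queue=[] holders={T3}
Step 2: wait(T1) -> count=0 queue=[T1] holders={T3}
Step 3: wait(T4) -> count=0 queue=[T1,T4] holders={T3}
Step 4: signal(T3) -> count=0 queue=[T4] holders={T1}
Step 5: wait(T2) -> count=0 queue=[T4,T2] holders={T1}
Step 6: wait(T3) -> count=0 queue=[T4,T2,T3] holders={T1}
Step 7: signal(T1) -> count=0 queue=[T2,T3] holders={T4}
Step 8: wait(T5) -> count=0 queue=[T2,T3,T5] holders={T4}
Step 9: signal(T4) -> count=0 queue=[T3,T5] holders={T2}
Step 10: wait(T1) -> count=0 queue=[T3,T5,T1] holders={T2}
Step 11: wait(T4) -> count=0 queue=[T3,T5,T1,T4] holders={T2}
Step 12: signal(T2) -> count=0 queue=[T5,T1,T4] holders={T3}
Final holders: T3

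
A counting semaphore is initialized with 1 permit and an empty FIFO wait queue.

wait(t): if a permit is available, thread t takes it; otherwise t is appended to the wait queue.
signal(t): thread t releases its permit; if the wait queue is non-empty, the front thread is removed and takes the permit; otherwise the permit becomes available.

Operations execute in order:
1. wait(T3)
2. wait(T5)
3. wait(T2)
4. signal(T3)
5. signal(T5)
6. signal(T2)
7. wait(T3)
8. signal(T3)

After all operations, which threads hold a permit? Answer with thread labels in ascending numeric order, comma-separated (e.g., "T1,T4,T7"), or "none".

Step 1: wait(T3) -> count=0 queue=[] holders={T3}
Step 2: wait(T5) -> count=0 queue=[T5] holders={T3}
Step 3: wait(T2) -> count=0 queue=[T5,T2] holders={T3}
Step 4: signal(T3) -> count=0 queue=[T2] holders={T5}
Step 5: signal(T5) -> count=0 queue=[] holders={T2}
Step 6: signal(T2) -> count=1 queue=[] holders={none}
Step 7: wait(T3) -> count=0 queue=[] holders={T3}
Step 8: signal(T3) -> count=1 queue=[] holders={none}
Final holders: none

Answer: none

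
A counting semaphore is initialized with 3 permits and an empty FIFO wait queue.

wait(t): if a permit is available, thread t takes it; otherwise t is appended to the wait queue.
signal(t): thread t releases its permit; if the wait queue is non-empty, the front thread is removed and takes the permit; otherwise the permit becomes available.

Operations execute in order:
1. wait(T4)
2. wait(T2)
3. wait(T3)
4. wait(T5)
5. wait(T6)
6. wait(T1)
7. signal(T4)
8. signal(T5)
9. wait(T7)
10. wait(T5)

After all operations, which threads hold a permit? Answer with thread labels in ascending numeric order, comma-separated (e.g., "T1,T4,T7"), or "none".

Answer: T2,T3,T6

Derivation:
Step 1: wait(T4) -> count=2 queue=[] holders={T4}
Step 2: wait(T2) -> count=1 queue=[] holders={T2,T4}
Step 3: wait(T3) -> count=0 queue=[] holders={T2,T3,T4}
Step 4: wait(T5) -> count=0 queue=[T5] holders={T2,T3,T4}
Step 5: wait(T6) -> count=0 queue=[T5,T6] holders={T2,T3,T4}
Step 6: wait(T1) -> count=0 queue=[T5,T6,T1] holders={T2,T3,T4}
Step 7: signal(T4) -> count=0 queue=[T6,T1] holders={T2,T3,T5}
Step 8: signal(T5) -> count=0 queue=[T1] holders={T2,T3,T6}
Step 9: wait(T7) -> count=0 queue=[T1,T7] holders={T2,T3,T6}
Step 10: wait(T5) -> count=0 queue=[T1,T7,T5] holders={T2,T3,T6}
Final holders: T2,T3,T6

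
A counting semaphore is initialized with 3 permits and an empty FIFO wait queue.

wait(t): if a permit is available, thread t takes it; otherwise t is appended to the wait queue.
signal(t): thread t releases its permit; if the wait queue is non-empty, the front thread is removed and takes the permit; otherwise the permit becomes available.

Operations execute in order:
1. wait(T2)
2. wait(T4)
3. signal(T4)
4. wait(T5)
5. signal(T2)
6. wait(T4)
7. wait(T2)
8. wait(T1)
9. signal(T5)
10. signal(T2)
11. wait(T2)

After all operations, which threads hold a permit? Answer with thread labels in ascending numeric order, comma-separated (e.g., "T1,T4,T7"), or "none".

Step 1: wait(T2) -> count=2 queue=[] holders={T2}
Step 2: wait(T4) -> count=1 queue=[] holders={T2,T4}
Step 3: signal(T4) -> count=2 queue=[] holders={T2}
Step 4: wait(T5) -> count=1 queue=[] holders={T2,T5}
Step 5: signal(T2) -> count=2 queue=[] holders={T5}
Step 6: wait(T4) -> count=1 queue=[] holders={T4,T5}
Step 7: wait(T2) -> count=0 queue=[] holders={T2,T4,T5}
Step 8: wait(T1) -> count=0 queue=[T1] holders={T2,T4,T5}
Step 9: signal(T5) -> count=0 queue=[] holders={T1,T2,T4}
Step 10: signal(T2) -> count=1 queue=[] holders={T1,T4}
Step 11: wait(T2) -> count=0 queue=[] holders={T1,T2,T4}
Final holders: T1,T2,T4

Answer: T1,T2,T4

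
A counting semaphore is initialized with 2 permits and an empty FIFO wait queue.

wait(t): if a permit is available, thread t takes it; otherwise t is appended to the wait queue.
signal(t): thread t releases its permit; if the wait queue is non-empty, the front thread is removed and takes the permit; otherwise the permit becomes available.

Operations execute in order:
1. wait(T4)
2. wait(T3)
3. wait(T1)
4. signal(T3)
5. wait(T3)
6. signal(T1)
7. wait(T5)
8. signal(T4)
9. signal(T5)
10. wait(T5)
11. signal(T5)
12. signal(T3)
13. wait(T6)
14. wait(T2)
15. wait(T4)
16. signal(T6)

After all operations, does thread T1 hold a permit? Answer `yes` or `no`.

Step 1: wait(T4) -> count=1 queue=[] holders={T4}
Step 2: wait(T3) -> count=0 queue=[] holders={T3,T4}
Step 3: wait(T1) -> count=0 queue=[T1] holders={T3,T4}
Step 4: signal(T3) -> count=0 queue=[] holders={T1,T4}
Step 5: wait(T3) -> count=0 queue=[T3] holders={T1,T4}
Step 6: signal(T1) -> count=0 queue=[] holders={T3,T4}
Step 7: wait(T5) -> count=0 queue=[T5] holders={T3,T4}
Step 8: signal(T4) -> count=0 queue=[] holders={T3,T5}
Step 9: signal(T5) -> count=1 queue=[] holders={T3}
Step 10: wait(T5) -> count=0 queue=[] holders={T3,T5}
Step 11: signal(T5) -> count=1 queue=[] holders={T3}
Step 12: signal(T3) -> count=2 queue=[] holders={none}
Step 13: wait(T6) -> count=1 queue=[] holders={T6}
Step 14: wait(T2) -> count=0 queue=[] holders={T2,T6}
Step 15: wait(T4) -> count=0 queue=[T4] holders={T2,T6}
Step 16: signal(T6) -> count=0 queue=[] holders={T2,T4}
Final holders: {T2,T4} -> T1 not in holders

Answer: no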